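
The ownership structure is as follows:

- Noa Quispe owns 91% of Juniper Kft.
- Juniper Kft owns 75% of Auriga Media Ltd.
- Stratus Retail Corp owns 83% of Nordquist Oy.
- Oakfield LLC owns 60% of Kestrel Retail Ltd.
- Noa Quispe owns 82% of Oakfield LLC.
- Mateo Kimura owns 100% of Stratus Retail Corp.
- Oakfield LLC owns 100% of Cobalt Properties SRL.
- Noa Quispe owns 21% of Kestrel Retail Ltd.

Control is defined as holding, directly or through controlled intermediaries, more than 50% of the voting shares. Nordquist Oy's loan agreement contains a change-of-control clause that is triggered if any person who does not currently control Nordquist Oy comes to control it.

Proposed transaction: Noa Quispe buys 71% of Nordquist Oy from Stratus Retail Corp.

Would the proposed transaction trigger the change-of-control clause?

Yes

The purchase adds only to Noa's holdings (Stratus's stake shrinks), so Noa is the only person who could newly come to control Nordquist.
Noa holds 82% of Oakfield, so Noa controls Oakfield.
Noa and Oakfield together hold 21% + 60% = 81% of Kestrel, so Noa controls Kestrel.
Noa holds 91% of Juniper, so Noa controls Juniper.
Oakfield holds 100% of Cobalt, so Noa controls Cobalt.
Juniper holds 75% of Auriga, so Noa controls Auriga.
Neither Noa nor any entity Noa controls holds any voting interest in Nordquist.
So before the transaction, Noa does not control Nordquist.
After the purchase, Noa holds 71% of Nordquist directly, and Stratus's stake falls to 12%.
Noa holds 71% of Nordquist, so Noa controls Nordquist.
Noa did not control Nordquist before and does after, so the clause is triggered.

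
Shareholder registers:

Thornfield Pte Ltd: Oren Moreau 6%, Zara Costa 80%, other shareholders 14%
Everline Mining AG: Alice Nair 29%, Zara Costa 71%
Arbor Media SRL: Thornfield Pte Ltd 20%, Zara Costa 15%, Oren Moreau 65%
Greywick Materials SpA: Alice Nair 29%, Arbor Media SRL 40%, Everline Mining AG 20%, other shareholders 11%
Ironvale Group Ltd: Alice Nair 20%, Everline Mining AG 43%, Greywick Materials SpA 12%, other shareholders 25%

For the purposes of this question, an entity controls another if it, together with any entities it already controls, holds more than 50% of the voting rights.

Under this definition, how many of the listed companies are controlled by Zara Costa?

2

Zara holds 80% of Thornfield, so Zara controls Thornfield.
Zara holds 71% of Everline, so Zara controls Everline.
No other company's threshold is met.
Zara controls 2 companies.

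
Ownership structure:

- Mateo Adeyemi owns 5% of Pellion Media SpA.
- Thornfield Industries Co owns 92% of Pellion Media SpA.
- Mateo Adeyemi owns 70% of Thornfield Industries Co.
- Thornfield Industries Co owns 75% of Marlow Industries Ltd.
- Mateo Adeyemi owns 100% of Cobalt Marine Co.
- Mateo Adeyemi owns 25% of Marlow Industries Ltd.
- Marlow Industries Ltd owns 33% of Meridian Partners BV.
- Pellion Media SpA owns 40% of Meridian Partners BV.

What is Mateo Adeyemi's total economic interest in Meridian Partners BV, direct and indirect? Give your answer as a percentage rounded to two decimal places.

Mateo reaches Meridian along 4 paths.
Via Thornfield → Pellion: 70% × 92% × 40% = 25.76%.
Via Pellion: 5% × 40% = 2%.
Via Thornfield → Marlow: 70% × 75% × 33% = 17.325%.
Via Marlow: 25% × 33% = 8.25%.
Total: 25.76% + 2% + 17.325% + 8.25% = 53.335%.
Rounded: 53.34%.

53.34%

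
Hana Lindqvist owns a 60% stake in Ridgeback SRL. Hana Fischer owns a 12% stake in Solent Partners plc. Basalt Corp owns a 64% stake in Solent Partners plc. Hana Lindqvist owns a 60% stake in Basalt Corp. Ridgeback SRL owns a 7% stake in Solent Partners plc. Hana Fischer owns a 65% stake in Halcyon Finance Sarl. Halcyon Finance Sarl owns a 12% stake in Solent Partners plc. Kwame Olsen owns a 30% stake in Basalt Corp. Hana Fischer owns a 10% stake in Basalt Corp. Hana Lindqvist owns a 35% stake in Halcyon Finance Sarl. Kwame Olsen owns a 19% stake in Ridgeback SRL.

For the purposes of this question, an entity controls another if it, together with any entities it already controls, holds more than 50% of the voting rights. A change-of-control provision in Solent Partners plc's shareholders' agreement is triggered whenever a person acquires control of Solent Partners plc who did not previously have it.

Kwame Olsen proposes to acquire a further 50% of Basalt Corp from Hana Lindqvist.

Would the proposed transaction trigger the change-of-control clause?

The purchase adds only to Kwame's holdings (Hana Lindqvist's stake shrinks), so Kwame is the only person who could newly come to control Solent.
Kwame's largest direct stake is 30% in Basalt, which does not meet the threshold, so Kwame controls no company.
Neither Kwame nor any entity Kwame controls holds any voting interest in Solent.
So before the transaction, Kwame does not control Solent.
After the purchase, Kwame's direct stake in Basalt rises to 30% + 50% = 80%, and Hana Lindqvist's stake falls to 10%.
Kwame holds 80% of Basalt, so Kwame controls Basalt.
Basalt holds 64% of Solent, so Kwame controls Solent.
Kwame did not control Solent before and does after, so the clause is triggered.

Yes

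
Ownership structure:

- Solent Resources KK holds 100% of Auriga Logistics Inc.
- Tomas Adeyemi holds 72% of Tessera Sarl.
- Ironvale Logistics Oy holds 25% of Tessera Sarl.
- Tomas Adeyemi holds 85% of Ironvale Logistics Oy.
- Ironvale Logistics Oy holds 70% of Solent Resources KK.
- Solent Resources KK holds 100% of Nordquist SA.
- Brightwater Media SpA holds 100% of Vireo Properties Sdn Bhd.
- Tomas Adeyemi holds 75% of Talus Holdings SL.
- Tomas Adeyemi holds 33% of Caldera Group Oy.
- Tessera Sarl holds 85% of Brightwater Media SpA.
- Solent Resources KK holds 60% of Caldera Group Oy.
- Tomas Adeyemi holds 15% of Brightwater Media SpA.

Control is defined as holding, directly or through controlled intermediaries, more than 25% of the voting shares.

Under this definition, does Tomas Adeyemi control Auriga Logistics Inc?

Yes

Tomas holds 85% of Ironvale, so Tomas controls Ironvale.
Ironvale holds 70% of Solent, so Tomas controls Solent.
Solent holds 100% of Auriga, so Tomas controls Auriga.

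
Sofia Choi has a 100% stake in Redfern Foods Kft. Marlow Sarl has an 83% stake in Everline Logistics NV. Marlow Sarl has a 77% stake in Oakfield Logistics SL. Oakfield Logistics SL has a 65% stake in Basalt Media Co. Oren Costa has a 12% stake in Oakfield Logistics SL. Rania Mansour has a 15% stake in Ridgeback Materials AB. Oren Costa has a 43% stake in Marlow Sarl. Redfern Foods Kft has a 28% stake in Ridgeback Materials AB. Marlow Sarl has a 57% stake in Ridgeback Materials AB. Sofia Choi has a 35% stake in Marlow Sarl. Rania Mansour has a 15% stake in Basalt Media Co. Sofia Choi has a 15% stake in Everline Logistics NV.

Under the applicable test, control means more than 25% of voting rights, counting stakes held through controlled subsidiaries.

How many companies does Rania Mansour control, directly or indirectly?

Rania's largest direct stake is 15% in Ridgeback, which does not meet the threshold.
Rania controls 0 companies.

0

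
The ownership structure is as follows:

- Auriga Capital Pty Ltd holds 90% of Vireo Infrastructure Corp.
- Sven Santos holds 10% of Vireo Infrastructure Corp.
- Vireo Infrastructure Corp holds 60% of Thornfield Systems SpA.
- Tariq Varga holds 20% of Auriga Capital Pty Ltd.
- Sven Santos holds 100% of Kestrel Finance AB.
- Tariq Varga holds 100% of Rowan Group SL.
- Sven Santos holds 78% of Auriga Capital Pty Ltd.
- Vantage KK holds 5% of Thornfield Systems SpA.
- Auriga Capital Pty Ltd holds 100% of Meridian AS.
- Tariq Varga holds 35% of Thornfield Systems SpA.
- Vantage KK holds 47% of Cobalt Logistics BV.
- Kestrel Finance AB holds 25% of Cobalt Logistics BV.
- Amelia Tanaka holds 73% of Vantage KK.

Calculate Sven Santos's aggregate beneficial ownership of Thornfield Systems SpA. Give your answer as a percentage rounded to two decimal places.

Sven reaches Thornfield along 2 paths.
Via Auriga → Vireo: 78% × 90% × 60% = 42.12%.
Via Vireo: 10% × 60% = 6%.
Total: 42.12% + 6% = 48.12%.

48.12%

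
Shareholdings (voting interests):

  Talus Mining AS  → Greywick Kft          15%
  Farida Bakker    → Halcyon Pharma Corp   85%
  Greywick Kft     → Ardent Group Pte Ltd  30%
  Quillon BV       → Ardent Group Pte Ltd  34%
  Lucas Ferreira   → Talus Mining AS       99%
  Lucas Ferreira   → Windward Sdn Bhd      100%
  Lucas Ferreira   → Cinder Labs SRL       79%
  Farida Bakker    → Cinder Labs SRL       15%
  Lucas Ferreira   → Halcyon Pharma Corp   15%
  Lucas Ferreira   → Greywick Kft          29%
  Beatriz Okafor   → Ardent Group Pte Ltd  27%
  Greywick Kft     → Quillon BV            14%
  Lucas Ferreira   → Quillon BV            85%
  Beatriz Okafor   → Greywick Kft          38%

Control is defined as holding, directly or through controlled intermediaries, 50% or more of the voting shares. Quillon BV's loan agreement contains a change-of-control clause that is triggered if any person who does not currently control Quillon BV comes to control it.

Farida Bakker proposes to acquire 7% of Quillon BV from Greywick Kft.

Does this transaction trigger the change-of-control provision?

No

The purchase adds only to Farida's holdings (Greywick's stake shrinks), so Farida is the only person who could newly come to control Quillon.
Farida holds 85% of Halcyon, so Farida controls Halcyon.
Neither Farida nor any entity Farida controls holds any voting interest in Quillon.
So before the transaction, Farida does not control Quillon.
After the purchase, Farida holds 7% of Quillon directly, and Greywick's stake falls to 7%.
After the transaction, Farida's side holds 7% of Quillon, not ≥ 50%, so Farida still does not control Quillon.
No new person acquires control, so the clause is not triggered.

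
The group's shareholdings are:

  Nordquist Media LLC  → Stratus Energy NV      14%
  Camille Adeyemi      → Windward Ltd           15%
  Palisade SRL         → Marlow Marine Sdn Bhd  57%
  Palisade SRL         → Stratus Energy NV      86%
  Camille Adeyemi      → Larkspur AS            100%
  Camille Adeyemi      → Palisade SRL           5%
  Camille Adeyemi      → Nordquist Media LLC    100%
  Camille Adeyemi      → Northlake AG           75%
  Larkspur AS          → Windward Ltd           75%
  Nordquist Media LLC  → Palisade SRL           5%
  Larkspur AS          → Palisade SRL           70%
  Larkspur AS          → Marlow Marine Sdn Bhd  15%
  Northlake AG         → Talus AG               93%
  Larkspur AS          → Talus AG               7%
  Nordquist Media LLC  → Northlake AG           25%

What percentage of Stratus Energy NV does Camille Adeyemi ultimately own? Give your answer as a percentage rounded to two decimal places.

82.80%

Camille reaches Stratus along 4 paths.
Via Larkspur → Palisade: 100% × 70% × 86% = 60.2%.
Via Nordquist → Palisade: 100% × 5% × 86% = 4.3%.
Via Palisade: 5% × 86% = 4.3%.
Via Nordquist: 100% × 14% = 14%.
Total: 60.2% + 4.3% + 4.3% + 14% = 82.8%.
Rounded: 82.80%.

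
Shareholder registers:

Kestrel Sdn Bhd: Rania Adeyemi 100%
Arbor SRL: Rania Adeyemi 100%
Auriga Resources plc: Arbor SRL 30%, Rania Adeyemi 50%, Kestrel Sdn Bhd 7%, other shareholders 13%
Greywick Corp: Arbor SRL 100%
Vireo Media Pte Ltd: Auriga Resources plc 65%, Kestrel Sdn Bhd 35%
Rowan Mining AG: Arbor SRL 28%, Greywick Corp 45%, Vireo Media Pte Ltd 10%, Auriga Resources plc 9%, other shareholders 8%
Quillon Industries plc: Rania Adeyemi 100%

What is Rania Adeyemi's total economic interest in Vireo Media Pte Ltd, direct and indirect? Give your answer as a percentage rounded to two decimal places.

Rania reaches Vireo along 4 paths.
Via Arbor → Auriga: 100% × 30% × 65% = 19.5%.
Via Auriga: 50% × 65% = 32.5%.
Via Kestrel → Auriga: 100% × 7% × 65% = 4.55%.
Via Kestrel: 100% × 35% = 35%.
Total: 19.5% + 32.5% + 4.55% + 35% = 91.55%.

91.55%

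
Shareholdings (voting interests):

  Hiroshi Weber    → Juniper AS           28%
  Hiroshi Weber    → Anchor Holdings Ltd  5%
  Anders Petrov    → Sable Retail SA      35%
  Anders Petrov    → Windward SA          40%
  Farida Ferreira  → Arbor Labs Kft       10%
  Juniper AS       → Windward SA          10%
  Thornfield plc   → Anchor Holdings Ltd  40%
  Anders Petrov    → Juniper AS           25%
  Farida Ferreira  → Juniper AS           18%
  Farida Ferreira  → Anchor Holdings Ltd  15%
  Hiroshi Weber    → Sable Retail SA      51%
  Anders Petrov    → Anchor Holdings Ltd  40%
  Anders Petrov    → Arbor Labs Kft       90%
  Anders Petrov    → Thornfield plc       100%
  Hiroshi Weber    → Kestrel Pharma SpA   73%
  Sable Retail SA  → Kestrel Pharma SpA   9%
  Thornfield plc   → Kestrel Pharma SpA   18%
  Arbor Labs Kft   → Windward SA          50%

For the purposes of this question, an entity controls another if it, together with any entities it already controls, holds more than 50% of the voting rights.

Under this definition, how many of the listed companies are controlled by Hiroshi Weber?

2

Hiroshi holds 51% of Sable, so Hiroshi controls Sable.
Hiroshi and Sable together hold 73% + 9% = 82% of Kestrel, so Hiroshi controls Kestrel.
No other company's threshold is met.
Hiroshi controls 2 companies.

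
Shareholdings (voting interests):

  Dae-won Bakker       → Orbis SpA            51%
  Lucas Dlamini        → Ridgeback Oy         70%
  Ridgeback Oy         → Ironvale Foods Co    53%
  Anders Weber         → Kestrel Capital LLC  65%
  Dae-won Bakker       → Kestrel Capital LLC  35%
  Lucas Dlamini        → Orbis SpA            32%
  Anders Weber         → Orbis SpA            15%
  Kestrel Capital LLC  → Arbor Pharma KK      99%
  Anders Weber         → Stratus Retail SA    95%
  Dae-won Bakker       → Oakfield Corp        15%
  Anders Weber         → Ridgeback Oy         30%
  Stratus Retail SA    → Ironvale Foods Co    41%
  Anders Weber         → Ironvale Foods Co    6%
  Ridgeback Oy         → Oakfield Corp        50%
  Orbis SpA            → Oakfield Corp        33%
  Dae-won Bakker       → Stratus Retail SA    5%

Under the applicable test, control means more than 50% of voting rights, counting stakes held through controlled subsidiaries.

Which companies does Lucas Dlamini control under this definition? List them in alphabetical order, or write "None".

Lucas holds 70% of Ridgeback, so Lucas controls Ridgeback.
Ridgeback holds 53% of Ironvale, so Lucas controls Ironvale.
No other company's threshold is met.

Ironvale Foods Co, Ridgeback Oy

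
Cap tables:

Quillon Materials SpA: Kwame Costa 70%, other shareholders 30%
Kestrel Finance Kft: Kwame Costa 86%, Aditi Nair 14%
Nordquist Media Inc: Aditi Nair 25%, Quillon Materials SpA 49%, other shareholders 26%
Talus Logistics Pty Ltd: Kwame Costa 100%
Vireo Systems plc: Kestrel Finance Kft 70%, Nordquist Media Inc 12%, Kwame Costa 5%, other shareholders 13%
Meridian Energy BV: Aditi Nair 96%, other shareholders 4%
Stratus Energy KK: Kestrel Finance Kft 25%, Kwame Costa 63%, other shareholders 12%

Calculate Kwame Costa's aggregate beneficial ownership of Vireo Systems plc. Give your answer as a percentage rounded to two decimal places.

69.32%

Kwame reaches Vireo along 3 paths.
Via Kestrel: 86% × 70% = 60.2%.
Via Quillon → Nordquist: 70% × 49% × 12% = 4.116%.
Direct stake: 5% = 5%.
Total: 60.2% + 4.116% + 5% = 69.316%.
Rounded: 69.32%.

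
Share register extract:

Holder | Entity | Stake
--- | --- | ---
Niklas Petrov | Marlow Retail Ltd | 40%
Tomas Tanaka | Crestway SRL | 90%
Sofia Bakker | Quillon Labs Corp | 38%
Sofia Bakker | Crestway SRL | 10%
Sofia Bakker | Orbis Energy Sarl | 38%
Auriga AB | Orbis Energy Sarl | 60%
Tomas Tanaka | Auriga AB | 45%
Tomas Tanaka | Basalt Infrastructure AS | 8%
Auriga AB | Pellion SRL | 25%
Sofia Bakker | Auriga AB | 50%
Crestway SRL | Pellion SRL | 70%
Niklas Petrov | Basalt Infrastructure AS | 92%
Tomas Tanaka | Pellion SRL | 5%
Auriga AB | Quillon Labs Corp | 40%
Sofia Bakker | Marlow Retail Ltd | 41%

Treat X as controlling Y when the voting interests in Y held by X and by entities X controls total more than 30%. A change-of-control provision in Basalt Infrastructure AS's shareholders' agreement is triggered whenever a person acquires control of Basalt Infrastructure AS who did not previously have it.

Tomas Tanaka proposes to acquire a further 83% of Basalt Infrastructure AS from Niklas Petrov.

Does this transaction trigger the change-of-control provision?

The purchase adds only to Tomas's holdings (Niklas's stake shrinks), so Tomas is the only person who could newly come to control Basalt.
Tomas holds 90% of Crestway, so Tomas controls Crestway.
Tomas holds 45% of Auriga, so Tomas controls Auriga.
Crestway and Auriga and Tomas together hold 70% + 25% + 5% = 100% of Pellion, so Tomas controls Pellion.
Auriga holds 60% of Orbis, so Tomas controls Orbis.
Auriga holds 40% of Quillon, so Tomas controls Quillon.
In Basalt, Tomas's side holds only 8%, not > 30%.
So before the transaction, Tomas does not control Basalt.
After the purchase, Tomas's direct stake in Basalt rises to 8% + 83% = 91%, and Niklas's stake falls to 9%.
Tomas holds 91% of Basalt, so Tomas controls Basalt.
Tomas did not control Basalt before and does after, so the clause is triggered.

Yes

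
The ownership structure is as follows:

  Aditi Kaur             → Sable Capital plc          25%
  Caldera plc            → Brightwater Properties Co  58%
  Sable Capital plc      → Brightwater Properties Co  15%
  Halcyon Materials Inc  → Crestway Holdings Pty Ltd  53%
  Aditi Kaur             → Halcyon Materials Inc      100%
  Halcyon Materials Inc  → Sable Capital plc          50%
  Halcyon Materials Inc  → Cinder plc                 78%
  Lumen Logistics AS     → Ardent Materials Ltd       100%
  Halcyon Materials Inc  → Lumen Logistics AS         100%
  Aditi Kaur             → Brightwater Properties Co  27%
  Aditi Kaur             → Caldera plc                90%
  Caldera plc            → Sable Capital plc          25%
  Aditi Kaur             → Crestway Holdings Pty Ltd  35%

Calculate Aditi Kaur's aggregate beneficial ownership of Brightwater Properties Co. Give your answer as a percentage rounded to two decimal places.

93.83%

Aditi reaches Brightwater along 5 paths.
Direct stake: 27% = 27%.
Via Caldera → Sable: 90% × 25% × 15% = 3.375%.
Via Halcyon → Sable: 100% × 50% × 15% = 7.5%.
Via Sable: 25% × 15% = 3.75%.
Via Caldera: 90% × 58% = 52.2%.
Total: 27% + 3.375% + 7.5% + 3.75% + 52.2% = 93.825%.
Rounded: 93.83%.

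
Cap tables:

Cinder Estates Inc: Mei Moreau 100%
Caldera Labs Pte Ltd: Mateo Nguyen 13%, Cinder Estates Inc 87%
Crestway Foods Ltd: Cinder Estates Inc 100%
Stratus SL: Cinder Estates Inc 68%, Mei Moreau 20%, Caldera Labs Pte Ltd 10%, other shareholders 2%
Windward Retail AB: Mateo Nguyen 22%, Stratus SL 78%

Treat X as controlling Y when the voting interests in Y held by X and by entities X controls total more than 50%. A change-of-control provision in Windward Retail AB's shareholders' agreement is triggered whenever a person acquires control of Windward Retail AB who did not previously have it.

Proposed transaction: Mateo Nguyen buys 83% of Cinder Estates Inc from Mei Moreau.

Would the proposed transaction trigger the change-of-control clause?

Yes

The purchase adds only to Mateo's holdings (Mei's stake shrinks), so Mateo is the only person who could newly come to control Windward.
Mateo's largest direct stake is 22% in Windward, which does not meet the threshold, so Mateo controls no company.
In Windward, Mateo's side holds only 22%, not > 50%.
So before the transaction, Mateo does not control Windward.
After the purchase, Mateo holds 83% of Cinder directly, and Mei's stake falls to 17%.
Mateo holds 83% of Cinder, so Mateo controls Cinder.
Mateo and Cinder together hold 13% + 87% = 100% of Caldera, so Mateo controls Caldera.
Cinder and Caldera together hold 68% + 10% = 78% of Stratus, so Mateo controls Stratus.
Mateo and Stratus together hold 22% + 78% = 100% of Windward, so Mateo controls Windward.
Mateo did not control Windward before and does after, so the clause is triggered.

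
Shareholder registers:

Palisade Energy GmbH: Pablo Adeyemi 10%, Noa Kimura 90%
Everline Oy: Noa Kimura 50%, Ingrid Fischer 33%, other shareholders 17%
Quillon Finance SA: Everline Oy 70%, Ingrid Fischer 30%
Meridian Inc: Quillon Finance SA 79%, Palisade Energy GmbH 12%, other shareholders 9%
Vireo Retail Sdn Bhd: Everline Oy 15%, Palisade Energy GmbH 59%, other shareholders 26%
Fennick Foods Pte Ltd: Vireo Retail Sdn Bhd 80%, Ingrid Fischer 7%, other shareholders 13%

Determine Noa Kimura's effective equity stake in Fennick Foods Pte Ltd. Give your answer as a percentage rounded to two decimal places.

Noa reaches Fennick along 2 paths.
Via Everline → Vireo: 50% × 15% × 80% = 6%.
Via Palisade → Vireo: 90% × 59% × 80% = 42.48%.
Total: 6% + 42.48% = 48.48%.

48.48%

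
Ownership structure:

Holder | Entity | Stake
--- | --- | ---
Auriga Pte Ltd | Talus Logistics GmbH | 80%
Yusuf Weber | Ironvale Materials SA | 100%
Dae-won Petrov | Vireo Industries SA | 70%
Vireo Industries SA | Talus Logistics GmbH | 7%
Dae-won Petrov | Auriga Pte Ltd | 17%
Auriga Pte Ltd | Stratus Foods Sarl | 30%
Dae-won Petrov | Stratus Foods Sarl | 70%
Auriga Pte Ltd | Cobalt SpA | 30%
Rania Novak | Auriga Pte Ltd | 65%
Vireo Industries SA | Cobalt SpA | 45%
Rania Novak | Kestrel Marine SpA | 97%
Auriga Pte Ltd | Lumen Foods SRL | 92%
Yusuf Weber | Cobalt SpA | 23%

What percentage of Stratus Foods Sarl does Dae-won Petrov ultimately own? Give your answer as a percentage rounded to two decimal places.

75.10%

Dae-won reaches Stratus along 2 paths.
Via Auriga: 17% × 30% = 5.1%.
Direct stake: 70% = 70%.
Total: 5.1% + 70% = 75.1%.
Rounded: 75.10%.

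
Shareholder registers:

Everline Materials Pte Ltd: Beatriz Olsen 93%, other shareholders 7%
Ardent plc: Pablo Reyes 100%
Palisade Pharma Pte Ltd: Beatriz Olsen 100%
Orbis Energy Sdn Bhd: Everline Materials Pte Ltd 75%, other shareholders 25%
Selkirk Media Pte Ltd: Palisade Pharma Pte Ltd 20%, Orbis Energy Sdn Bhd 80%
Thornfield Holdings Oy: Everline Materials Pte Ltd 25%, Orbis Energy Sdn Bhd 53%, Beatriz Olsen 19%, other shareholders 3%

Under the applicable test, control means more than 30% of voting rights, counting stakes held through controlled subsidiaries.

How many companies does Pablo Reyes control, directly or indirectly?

Pablo holds 100% of Ardent, so Pablo controls Ardent.
No other company's threshold is met.
Pablo controls 1 company.

1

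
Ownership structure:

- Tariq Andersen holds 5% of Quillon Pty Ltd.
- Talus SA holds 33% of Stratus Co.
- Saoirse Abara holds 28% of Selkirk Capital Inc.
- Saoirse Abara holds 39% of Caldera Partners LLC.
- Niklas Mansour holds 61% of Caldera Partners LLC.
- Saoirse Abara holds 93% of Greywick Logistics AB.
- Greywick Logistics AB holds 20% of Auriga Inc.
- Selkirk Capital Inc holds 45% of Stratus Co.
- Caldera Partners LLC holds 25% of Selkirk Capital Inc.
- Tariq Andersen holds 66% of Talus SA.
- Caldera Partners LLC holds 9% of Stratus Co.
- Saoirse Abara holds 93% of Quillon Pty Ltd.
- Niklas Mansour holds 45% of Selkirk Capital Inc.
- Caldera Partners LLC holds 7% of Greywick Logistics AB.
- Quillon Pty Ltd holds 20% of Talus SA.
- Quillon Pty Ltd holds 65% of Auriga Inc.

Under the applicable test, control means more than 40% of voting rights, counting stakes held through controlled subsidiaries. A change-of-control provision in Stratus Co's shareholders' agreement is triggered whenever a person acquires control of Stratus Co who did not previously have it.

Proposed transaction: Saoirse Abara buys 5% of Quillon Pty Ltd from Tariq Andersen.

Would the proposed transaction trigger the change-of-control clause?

No

The purchase adds only to Saoirse's holdings (Tariq's stake shrinks), so Saoirse is the only person who could newly come to control Stratus.
Saoirse holds 93% of Quillon, so Saoirse controls Quillon.
Saoirse holds 93% of Greywick, so Saoirse controls Greywick.
Greywick and Quillon together hold 20% + 65% = 85% of Auriga, so Saoirse controls Auriga.
Neither Saoirse nor any entity Saoirse controls holds any voting interest in Stratus.
So before the transaction, Saoirse does not control Stratus.
After the purchase, Saoirse's direct stake in Quillon rises to 93% + 5% = 98%, and Tariq's stake falls to 0%.
Saoirse holds 98% of Quillon, so Saoirse controls Quillon.
After the transaction, neither Saoirse nor any entity Saoirse controls holds a voting interest in Stratus, so Saoirse still does not control it.
No new person acquires control, so the clause is not triggered.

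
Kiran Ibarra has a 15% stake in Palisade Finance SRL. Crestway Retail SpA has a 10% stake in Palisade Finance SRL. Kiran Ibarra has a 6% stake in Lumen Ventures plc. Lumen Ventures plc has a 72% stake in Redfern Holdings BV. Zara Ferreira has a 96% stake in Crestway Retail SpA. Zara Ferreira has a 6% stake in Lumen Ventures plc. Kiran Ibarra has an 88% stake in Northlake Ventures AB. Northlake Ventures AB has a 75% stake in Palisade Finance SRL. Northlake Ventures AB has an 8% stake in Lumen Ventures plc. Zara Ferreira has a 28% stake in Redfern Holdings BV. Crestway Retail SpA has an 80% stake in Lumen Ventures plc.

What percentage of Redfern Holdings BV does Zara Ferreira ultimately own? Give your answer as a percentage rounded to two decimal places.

Zara reaches Redfern along 3 paths.
Via Crestway → Lumen: 96% × 80% × 72% = 55.296%.
Via Lumen: 6% × 72% = 4.32%.
Direct stake: 28% = 28%.
Total: 55.296% + 4.32% + 28% = 87.616%.
Rounded: 87.62%.

87.62%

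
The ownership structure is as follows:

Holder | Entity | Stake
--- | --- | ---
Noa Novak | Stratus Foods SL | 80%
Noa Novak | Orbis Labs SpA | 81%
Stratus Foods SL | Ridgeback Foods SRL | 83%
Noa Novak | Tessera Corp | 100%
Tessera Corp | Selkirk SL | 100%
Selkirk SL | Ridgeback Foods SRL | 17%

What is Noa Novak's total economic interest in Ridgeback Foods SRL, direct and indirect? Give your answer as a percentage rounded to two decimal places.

83.40%

Noa reaches Ridgeback along 2 paths.
Via Tessera → Selkirk: 100% × 100% × 17% = 17%.
Via Stratus: 80% × 83% = 66.4%.
Total: 17% + 66.4% = 83.4%.
Rounded: 83.40%.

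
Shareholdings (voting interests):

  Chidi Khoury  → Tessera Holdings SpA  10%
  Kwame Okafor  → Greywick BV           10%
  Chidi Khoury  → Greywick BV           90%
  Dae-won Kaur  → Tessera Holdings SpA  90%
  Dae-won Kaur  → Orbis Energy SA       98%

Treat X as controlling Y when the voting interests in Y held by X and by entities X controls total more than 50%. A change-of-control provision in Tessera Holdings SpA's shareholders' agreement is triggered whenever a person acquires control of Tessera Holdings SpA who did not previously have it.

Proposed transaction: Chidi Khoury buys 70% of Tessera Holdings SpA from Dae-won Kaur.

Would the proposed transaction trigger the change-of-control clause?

The purchase adds only to Chidi's holdings (Dae-won's stake shrinks), so Chidi is the only person who could newly come to control Tessera.
Chidi holds 90% of Greywick, so Chidi controls Greywick.
In Tessera, Chidi's side holds only 10%, not > 50%.
So before the transaction, Chidi does not control Tessera.
After the purchase, Chidi's direct stake in Tessera rises to 10% + 70% = 80%, and Dae-won's stake falls to 20%.
Chidi holds 80% of Tessera, so Chidi controls Tessera.
Chidi did not control Tessera before and does after, so the clause is triggered.

Yes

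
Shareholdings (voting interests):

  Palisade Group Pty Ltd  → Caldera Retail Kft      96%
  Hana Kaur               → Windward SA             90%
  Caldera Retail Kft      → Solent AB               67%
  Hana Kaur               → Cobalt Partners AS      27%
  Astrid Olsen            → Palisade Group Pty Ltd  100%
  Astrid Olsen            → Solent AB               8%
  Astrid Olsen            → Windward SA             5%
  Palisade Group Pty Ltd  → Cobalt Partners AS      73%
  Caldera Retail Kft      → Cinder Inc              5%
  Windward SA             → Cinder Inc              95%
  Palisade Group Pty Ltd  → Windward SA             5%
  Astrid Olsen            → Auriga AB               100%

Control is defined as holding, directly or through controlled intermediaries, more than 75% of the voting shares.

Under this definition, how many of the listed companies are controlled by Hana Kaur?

2

Hana holds 90% of Windward, so Hana controls Windward.
Windward holds 95% of Cinder, so Hana controls Cinder.
No other company's threshold is met.
Hana controls 2 companies.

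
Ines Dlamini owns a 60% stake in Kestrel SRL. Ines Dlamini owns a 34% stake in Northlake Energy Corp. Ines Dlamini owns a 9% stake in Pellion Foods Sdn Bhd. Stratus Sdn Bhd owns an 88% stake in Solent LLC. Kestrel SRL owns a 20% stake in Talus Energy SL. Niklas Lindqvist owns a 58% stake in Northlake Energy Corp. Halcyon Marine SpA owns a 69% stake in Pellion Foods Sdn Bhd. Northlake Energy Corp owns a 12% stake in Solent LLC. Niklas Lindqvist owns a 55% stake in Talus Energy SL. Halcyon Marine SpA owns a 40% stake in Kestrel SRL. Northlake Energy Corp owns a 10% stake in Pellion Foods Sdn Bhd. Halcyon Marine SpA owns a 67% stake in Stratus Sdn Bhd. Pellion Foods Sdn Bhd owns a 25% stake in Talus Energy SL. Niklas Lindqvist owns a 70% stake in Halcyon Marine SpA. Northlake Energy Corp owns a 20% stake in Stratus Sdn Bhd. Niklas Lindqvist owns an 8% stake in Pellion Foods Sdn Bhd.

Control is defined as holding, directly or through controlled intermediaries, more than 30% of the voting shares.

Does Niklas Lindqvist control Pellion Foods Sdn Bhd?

Niklas holds 70% of Halcyon, so Niklas controls Halcyon.
Niklas holds 58% of Northlake, so Niklas controls Northlake.
Northlake and Niklas and Halcyon together hold 10% + 8% + 69% = 87% of Pellion, so Niklas controls Pellion.

Yes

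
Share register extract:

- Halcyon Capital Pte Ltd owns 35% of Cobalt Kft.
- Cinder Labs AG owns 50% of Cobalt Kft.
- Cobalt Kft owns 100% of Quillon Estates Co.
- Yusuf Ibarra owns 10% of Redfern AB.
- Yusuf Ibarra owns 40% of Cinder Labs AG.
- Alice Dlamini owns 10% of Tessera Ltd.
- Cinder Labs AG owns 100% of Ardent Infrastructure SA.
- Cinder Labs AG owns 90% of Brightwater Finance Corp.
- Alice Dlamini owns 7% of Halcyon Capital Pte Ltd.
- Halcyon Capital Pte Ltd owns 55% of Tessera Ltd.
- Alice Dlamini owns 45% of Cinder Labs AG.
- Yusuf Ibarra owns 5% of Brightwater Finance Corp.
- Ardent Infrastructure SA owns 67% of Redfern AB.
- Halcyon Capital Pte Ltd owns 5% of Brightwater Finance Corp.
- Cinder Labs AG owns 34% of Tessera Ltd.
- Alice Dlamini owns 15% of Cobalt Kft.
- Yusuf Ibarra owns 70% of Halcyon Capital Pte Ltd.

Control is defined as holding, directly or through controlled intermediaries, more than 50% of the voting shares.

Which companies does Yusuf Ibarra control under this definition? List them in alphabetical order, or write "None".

Halcyon Capital Pte Ltd, Tessera Ltd

Yusuf holds 70% of Halcyon, so Yusuf controls Halcyon.
Halcyon holds 55% of Tessera, so Yusuf controls Tessera.
No other company's threshold is met.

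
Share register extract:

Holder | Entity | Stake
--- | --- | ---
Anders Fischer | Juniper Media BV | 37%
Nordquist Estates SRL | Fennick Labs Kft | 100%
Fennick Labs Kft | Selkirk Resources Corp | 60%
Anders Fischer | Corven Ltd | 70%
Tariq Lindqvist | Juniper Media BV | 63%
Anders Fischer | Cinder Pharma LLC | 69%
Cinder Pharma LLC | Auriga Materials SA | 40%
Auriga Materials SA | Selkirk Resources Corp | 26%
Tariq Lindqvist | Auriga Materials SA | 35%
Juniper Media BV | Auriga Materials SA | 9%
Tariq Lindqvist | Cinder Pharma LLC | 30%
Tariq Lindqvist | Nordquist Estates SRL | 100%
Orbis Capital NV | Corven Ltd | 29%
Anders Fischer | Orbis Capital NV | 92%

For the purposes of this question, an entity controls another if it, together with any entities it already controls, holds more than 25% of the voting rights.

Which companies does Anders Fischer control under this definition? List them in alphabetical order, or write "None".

Auriga Materials SA, Cinder Pharma LLC, Corven Ltd, Juniper Media BV, Orbis Capital NV, Selkirk Resources Corp

Anders holds 37% of Juniper, so Anders controls Juniper.
Anders holds 69% of Cinder, so Anders controls Cinder.
Anders holds 92% of Orbis, so Anders controls Orbis.
Cinder and Juniper together hold 40% + 9% = 49% of Auriga, so Anders controls Auriga.
Auriga holds 26% of Selkirk, so Anders controls Selkirk.
Anders and Orbis together hold 70% + 29% = 99% of Corven, so Anders controls Corven.
No other company's threshold is met.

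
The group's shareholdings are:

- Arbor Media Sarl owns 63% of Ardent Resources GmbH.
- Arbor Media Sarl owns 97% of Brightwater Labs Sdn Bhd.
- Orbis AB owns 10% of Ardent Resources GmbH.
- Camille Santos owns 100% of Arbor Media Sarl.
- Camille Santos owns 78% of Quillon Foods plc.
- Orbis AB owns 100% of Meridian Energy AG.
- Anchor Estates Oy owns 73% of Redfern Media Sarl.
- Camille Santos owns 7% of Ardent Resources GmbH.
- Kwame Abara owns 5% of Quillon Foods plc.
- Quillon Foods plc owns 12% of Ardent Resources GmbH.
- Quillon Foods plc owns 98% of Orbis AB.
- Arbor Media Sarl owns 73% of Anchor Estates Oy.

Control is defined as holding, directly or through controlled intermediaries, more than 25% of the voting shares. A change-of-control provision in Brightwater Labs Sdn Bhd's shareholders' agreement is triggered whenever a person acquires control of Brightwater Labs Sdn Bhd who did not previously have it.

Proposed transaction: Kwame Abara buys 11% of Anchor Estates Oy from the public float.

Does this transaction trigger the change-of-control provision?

The purchase changes only Kwame's holdings, so Kwame is the only person who could newly come to control Brightwater.
Kwame's largest direct stake is 5% in Quillon, which does not meet the threshold, so Kwame controls no company.
Neither Kwame nor any entity Kwame controls holds any voting interest in Brightwater.
So before the transaction, Kwame does not control Brightwater.
After the purchase, Kwame holds 11% of Anchor directly.
Kwame's side now holds 11% of Anchor, not > 25%, so Kwame still does not control Anchor.
After the transaction, neither Kwame nor any entity Kwame controls holds a voting interest in Brightwater, so Kwame still does not control it.
No new person acquires control, so the clause is not triggered.

No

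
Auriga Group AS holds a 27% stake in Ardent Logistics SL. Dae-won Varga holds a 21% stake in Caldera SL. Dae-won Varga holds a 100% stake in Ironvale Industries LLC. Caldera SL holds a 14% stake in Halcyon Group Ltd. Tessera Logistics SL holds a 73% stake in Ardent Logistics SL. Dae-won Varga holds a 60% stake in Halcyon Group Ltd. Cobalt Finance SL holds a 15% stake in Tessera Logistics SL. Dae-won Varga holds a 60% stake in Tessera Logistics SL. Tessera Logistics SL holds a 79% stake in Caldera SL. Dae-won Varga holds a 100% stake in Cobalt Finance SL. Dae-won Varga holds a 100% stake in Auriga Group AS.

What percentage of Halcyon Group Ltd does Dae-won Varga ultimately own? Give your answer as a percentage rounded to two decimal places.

Dae-won reaches Halcyon along 4 paths.
Direct stake: 60% = 60%.
Via Tessera → Caldera: 60% × 79% × 14% = 6.636%.
Via Cobalt → Tessera → Caldera: 100% × 15% × 79% × 14% = 1.659%.
Via Caldera: 21% × 14% = 2.94%.
Total: 60% + 6.636% + 1.659% + 2.94% = 71.235%.
Rounded: 71.24%.

71.24%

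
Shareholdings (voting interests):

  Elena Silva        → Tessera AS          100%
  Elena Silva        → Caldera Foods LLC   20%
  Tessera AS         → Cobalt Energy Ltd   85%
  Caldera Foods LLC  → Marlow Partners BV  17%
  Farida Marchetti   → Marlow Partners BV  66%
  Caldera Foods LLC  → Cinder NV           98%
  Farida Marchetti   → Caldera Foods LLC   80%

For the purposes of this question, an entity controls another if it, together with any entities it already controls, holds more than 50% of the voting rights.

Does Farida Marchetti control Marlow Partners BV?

Yes

Farida holds 80% of Caldera, so Farida controls Caldera.
Caldera and Farida together hold 17% + 66% = 83% of Marlow, so Farida controls Marlow.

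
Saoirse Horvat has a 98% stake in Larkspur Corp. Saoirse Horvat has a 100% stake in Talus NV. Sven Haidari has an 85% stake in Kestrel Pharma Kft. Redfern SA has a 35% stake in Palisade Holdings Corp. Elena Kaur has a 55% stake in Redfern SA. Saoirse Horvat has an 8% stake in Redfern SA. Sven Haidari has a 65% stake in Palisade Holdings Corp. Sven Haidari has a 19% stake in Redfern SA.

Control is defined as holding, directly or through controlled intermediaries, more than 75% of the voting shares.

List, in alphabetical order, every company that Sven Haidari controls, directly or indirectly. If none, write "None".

Kestrel Pharma Kft

Sven holds 85% of Kestrel, so Sven controls Kestrel.
No other company's threshold is met.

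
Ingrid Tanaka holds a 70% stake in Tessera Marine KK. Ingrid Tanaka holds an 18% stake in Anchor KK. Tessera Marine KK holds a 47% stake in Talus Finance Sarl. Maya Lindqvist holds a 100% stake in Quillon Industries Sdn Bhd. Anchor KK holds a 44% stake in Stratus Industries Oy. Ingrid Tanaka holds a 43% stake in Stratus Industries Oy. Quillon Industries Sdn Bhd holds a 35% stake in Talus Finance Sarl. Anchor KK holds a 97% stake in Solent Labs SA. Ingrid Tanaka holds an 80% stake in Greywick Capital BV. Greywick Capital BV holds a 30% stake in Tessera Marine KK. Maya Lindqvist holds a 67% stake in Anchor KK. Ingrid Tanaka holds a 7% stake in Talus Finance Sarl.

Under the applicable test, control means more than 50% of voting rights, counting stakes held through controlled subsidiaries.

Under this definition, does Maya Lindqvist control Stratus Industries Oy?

No

Maya holds 100% of Quillon, so Maya controls Quillon.
Maya holds 67% of Anchor, so Maya controls Anchor.
Anchor holds 97% of Solent, so Maya controls Solent.
In Stratus, Maya's side holds only 44%, not > 50%.
So Maya does not control Stratus.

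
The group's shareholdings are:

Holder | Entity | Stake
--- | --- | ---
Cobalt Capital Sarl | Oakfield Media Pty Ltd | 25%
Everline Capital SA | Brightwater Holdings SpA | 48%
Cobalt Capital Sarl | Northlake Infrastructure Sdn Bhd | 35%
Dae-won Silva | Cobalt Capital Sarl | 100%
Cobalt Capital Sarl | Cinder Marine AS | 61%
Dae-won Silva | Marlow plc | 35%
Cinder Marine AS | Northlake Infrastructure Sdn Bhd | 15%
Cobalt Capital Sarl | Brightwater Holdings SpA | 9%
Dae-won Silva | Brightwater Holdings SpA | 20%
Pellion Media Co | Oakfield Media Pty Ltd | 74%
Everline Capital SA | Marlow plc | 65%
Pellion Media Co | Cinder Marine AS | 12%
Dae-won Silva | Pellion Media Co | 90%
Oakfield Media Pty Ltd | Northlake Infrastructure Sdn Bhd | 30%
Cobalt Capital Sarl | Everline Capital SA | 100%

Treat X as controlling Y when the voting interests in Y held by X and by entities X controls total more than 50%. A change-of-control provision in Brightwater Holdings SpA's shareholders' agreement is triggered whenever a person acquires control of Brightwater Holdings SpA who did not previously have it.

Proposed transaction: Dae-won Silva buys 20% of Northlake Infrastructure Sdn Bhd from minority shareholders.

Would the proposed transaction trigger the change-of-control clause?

The purchase changes only Dae-won's holdings, so Dae-won is the only person who could newly come to control Brightwater.
Dae-won holds 100% of Cobalt, so Dae-won controls Cobalt.
Cobalt holds 100% of Everline, so Dae-won controls Everline.
Everline and Dae-won and Cobalt together hold 48% + 20% + 9% = 77% of Brightwater, so Dae-won controls Brightwater.
So Dae-won already controls Brightwater before the transaction.
After the purchase, Dae-won holds 20% of Northlake directly.
Dae-won controlled Brightwater already, so this is not a new person acquiring control; every other person's position is unchanged or reduced.
No new person acquires control, so the clause is not triggered.

No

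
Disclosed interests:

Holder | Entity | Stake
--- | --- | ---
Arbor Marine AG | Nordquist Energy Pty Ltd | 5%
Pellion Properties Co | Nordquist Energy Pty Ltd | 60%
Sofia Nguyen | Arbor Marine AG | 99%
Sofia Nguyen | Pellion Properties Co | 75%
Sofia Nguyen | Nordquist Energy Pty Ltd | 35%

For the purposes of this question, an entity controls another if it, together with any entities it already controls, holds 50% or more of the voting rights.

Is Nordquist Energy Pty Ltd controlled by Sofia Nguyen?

Sofia holds 99% of Arbor, so Sofia controls Arbor.
Sofia holds 75% of Pellion, so Sofia controls Pellion.
Sofia and Pellion and Arbor together hold 35% + 60% + 5% = 100% of Nordquist, so Sofia controls Nordquist.

Yes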